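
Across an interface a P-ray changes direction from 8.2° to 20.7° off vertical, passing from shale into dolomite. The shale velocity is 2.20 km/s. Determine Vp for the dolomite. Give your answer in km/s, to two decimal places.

5.45 km/s

sin 8.2° = 0.1426; sin 20.7° = 0.3535.
V₂ = V₁·(sin θ₂/sin θ₁) = 2.20·(0.3535/0.1426) = 5.45 km/s.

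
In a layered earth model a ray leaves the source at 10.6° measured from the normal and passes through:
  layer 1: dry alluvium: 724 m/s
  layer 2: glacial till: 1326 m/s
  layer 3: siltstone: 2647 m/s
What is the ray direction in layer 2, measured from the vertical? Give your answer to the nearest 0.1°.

Ray parameter p = sin 10.6° / 724 = 2.5408e-04 s/m.
sin θ_2 = p·V_2 = 2.5408e-04 × 1326 = 0.3369.
θ_2 = 19.69° from the vertical.

19.7°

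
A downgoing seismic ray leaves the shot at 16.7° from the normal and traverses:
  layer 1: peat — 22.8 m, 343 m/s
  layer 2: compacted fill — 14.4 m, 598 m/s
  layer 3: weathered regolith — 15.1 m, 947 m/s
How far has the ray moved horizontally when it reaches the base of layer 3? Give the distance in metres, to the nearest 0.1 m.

34.9 m

Apply Snell's law at each interface; in layer i the horizontal offset is hᵢ·tan θᵢ.
Layer 1: θ = 16.70°; offset = 22.8·tan 16.70° = 6.840 m.
Layer 2: sin θ = 598·sin 16.7°/343 = 0.5010, θ = 30.07°; offset = 14.4·tan 30.07° = 8.336 m.
Layer 3: sin θ = 947·sin 16.7°/343 = 0.7934, θ = 52.50°; offset = 15.1·tan 52.50° = 19.681 m.
Σ offsets = 34.857 m.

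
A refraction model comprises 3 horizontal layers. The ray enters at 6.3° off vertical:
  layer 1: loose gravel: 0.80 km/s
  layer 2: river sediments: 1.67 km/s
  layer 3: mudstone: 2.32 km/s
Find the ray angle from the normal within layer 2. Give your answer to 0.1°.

Ray parameter p = sin 6.3° / 0.80 = 1.3717e-01 s/km.
sin θ_2 = p·V_2 = 1.3717e-01 × 1.67 = 0.2291.
θ_2 = arcsin 0.2291 = 13.24°.

13.2°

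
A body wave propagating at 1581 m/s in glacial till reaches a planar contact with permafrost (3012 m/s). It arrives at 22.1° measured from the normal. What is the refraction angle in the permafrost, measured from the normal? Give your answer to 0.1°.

Snell's law: sin θ₂ = (V₂/V₁)·sin θ₁ = (3012/1581)·sin 22.1° = 0.7168.
θ₂ = sin⁻¹(0.7168) = 45.79° (from vertical).

45.8°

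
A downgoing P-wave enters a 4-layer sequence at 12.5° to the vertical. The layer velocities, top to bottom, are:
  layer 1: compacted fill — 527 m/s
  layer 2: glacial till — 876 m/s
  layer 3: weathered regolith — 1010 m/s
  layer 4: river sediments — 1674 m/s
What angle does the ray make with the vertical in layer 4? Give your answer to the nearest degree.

43°

Ray parameter p = sin 12.5° / 527 = 4.1070e-04 s/m.
sin θ_4 = p·V_4 = 4.1070e-04 × 1674 = 0.6875.
θ_4 = 43.43° from the vertical.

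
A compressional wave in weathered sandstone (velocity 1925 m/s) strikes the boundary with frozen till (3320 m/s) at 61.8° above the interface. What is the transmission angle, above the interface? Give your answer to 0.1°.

35.4°

Convert to the normal: θ₁ = 90° − 61.8° = 28.2°.
sin θ₁/V₁ = sin θ₂/V₂ ⇒ sin θ₂ = 3320·sin 28.2°/1925 = 3320·0.4726/1925 = 0.8150.
θ₂ = arcsin 0.8150 = 54.59° from the normal.
From the interface: 90° − 54.59° = 35.41°.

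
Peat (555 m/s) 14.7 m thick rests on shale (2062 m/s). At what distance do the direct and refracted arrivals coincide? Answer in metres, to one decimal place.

38.7 m

x_cross = 2h·√((V₂+V₁)/(V₂−V₁)).
(V₂+V₁)/(V₂−V₁) = (2062+555)/(2062−555) = 1.7366; √ = 1.3178.
x_cross = 2·14.7·1.3178 = 38.74 m.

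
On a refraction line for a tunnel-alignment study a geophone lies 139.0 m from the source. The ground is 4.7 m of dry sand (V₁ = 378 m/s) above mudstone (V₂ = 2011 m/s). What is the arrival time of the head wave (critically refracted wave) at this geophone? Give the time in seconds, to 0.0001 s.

0.0935 s

θ_c = arcsin(V₁/V₂) = arcsin(378/2011) = 10.83°, cos θ_c = 0.9822.
Intercept time tᵢ = 2h cos θ_c / V₁ = 2·4.7·0.9822/378 = 0.02442 s.
t = x/V₂ + tᵢ = 139.0/2011 + 0.02442 = 0.09354 s.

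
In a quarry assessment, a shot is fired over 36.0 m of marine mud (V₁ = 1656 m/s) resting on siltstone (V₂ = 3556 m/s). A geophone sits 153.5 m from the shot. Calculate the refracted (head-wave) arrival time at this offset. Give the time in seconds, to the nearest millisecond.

0.082 s

t = x/V₂ + 2h·√(V₂²−V₁²)/(V₁V₂).
√(V₂²−V₁²) = √(3556²−1656²) = 3146.9 m/s; delay term = 2·36.0·3146.9/(1656·3556) = 0.03848 s.
t = 153.5/3556 + 0.03848 = 0.08164 s.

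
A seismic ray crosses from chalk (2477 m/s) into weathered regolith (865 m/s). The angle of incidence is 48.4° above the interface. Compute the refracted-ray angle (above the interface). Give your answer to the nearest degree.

77°

Convert to the normal: θ₁ = 90° − 48.4° = 41.6°.
sin θ₁/V₁ = sin θ₂/V₂ ⇒ sin θ₂ = 865·sin 41.6°/2477 = 865·0.6639/2477 = 0.2319.
θ₂ = arcsin 0.2319 = 13.41° from the normal.
From the interface: 90° − 13.41° = 76.59°.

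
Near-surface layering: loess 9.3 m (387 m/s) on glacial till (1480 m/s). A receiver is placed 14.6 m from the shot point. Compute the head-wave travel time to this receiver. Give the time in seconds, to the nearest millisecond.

0.056 s

θ_c = arcsin(V₁/V₂) = arcsin(387/1480) = 15.16°, cos θ_c = 0.9652.
Intercept time tᵢ = 2h cos θ_c / V₁ = 2·9.3·0.9652/387 = 0.04639 s.
t = x/V₂ + tᵢ = 14.6/1480 + 0.04639 = 0.05625 s.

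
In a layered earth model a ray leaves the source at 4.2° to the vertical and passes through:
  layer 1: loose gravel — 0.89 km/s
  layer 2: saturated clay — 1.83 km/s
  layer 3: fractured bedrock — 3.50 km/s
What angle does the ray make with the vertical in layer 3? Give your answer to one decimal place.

16.7°

Ray parameter p = sin 4.2° / 0.89 = 8.2290e-02 s/km.
sin θ_3 = p·V_3 = 8.2290e-02 × 3.50 = 0.2880.
θ_3 = 16.74° from the vertical.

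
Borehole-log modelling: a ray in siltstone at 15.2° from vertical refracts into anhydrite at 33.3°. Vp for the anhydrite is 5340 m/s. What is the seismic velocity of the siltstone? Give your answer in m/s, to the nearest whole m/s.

2550 m/s

Snell's law: sin 15.2°/V₁ = sin 33.3°/V₂.
V₁ = V₂·sin 15.2°/sin 33.3° = 5340 × 0.4776 = 2550.15 m/s.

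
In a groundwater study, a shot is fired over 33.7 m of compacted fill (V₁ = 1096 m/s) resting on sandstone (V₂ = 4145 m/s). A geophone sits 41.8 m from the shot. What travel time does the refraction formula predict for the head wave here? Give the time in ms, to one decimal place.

69.4 ms

t = x/V₂ + 2h·√(V₂²−V₁²)/(V₁V₂).
√(V₂²−V₁²) = √(4145²−1096²) = 3997.5 m/s; delay term = 2·33.7·3997.5/(1096·4145) = 0.05931 s.
t = 41.8/4145 + 0.05931 = 0.06939 s.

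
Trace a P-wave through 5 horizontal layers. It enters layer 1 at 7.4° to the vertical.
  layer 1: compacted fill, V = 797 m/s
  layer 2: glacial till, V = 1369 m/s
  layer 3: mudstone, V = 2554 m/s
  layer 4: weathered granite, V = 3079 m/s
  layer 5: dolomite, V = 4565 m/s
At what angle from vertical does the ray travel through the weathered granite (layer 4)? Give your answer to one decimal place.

29.8°

Ray parameter p = sin 7.4° / 797 = 1.6160e-04 s/m.
sin θ_4 = p·V_4 = 1.6160e-04 × 3079 = 0.4976.
θ_4 = 29.84° from the vertical.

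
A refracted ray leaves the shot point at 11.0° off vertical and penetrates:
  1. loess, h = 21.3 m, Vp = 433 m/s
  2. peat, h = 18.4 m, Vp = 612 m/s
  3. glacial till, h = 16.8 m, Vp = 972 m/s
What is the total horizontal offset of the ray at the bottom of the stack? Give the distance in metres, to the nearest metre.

17 m

Apply Snell's law at each interface; in layer i the horizontal offset is hᵢ·tan θᵢ.
Layer 1: θ = 11.00°; offset = 21.3·tan 11.00° = 4.140 m.
Layer 2: sin θ = 612·sin 11.0°/433 = 0.2697, θ = 15.65°; offset = 18.4·tan 15.65° = 5.153 m.
Layer 3: sin θ = 972·sin 11.0°/433 = 0.4283, θ = 25.36°; offset = 16.8·tan 25.36° = 7.963 m.
Σ offsets = 17.257 m.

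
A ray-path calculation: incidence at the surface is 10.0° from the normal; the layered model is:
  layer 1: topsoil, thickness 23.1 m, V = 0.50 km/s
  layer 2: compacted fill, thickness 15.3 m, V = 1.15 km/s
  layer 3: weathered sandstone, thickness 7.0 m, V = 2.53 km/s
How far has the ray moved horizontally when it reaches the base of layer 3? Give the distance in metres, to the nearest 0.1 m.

23.6 m

p = sin θ₁/V₁ = sin 10.0°/0.50 = 3.4730e-01 s/km is conserved through the stack.
Layer 1: θ = 10.00°; offset = 23.1·tan 10.00° = 4.073 m.
Layer 2: sin θ = p·1.15 = 0.3994 → θ = 23.54°; offset = 15.3·tan 23.54° = 6.665 m.
Layer 3: sin θ = p·2.53 = 0.8787 → θ = 61.48°; offset = 7.0·tan 61.48° = 12.882 m.
Summing the layer offsets gives 23.621 m.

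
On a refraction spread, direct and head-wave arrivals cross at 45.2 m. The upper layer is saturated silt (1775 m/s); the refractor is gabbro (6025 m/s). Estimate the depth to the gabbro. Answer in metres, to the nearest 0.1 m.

16.7 m

x_cross = 2h·√((V₂+V₁)/(V₂−V₁)) → h = x_cross / (2·√((V₂+V₁)/(V₂−V₁))).
√((V₂+V₁)/(V₂−V₁)) = √((6025+1775)/(6025−1775)) = 1.3547.
h = 45.2 / (2·1.3547) = 16.68 m.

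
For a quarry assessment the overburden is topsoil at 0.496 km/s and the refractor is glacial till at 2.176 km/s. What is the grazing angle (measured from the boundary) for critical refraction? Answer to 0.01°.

Critical incidence: sin θ_c = V₁/V₂ = 0.496/2.176 = 0.2279.
θ_c = arcsin 0.2279 = 13.18°.
Measured from the interface: 90° − 13.18° = 76.82°.

76.82°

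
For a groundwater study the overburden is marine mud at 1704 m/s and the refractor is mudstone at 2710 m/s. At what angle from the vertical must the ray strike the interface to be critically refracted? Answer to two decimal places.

Critical incidence: sin θ_c = V₁/V₂ = 1704/2710 = 0.6288.
θ_c = arcsin 0.6288 = 38.96°.

38.96°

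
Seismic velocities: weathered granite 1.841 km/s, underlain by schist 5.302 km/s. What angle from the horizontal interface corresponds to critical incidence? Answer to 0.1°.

69.7°

At critical incidence the refracted ray runs along the interface (θ₂ = 90°), so sin θ_c = V₁/V₂.
θ_c = arcsin(1.841/5.302) = arcsin 0.3472 = 20.32°.
Measured from the interface: 90° − 20.32° = 69.68°.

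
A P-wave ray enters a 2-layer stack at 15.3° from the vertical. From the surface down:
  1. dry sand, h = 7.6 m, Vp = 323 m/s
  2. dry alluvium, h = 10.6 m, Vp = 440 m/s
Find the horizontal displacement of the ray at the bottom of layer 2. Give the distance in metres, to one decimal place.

p = sin θ₁/V₁ = sin 15.3°/323 = 8.1694e-04 s/m is conserved through the stack.
Layer 1: θ = 15.30°; offset = 7.6·tan 15.30° = 2.079 m.
Layer 2: sin θ = p·440 = 0.3595 → θ = 21.07°; offset = 10.6·tan 21.07° = 4.083 m.
Σ offsets = 6.162 m.

6.2 m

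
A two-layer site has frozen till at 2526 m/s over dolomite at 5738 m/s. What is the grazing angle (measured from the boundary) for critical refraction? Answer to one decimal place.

At critical incidence the refracted ray runs along the interface (θ₂ = 90°), so sin θ_c = V₁/V₂.
θ_c = arcsin(2526/5738) = arcsin 0.4402 = 26.12°.
Measured from the interface: 90° − 26.12° = 63.88°.

63.9°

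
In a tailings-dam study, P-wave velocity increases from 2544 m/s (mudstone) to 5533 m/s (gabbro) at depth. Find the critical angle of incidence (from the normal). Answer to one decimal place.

27.4°

Critical incidence: sin θ_c = V₁/V₂ = 2544/5533 = 0.4598.
θ_c = arcsin 0.4598 = 27.37°.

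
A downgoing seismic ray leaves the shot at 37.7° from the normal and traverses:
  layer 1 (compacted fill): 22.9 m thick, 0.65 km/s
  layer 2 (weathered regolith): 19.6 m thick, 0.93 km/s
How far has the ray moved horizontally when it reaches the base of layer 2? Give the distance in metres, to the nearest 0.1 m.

Apply Snell's law at each interface; in layer i the horizontal offset is hᵢ·tan θᵢ.
Layer 1: θ = 37.70°; offset = 22.9·tan 37.70° = 17.699 m.
Layer 2: sin θ = 0.93·sin 37.7°/0.65 = 0.8750, θ = 61.04°; offset = 19.6·tan 61.04° = 35.417 m.
Σ offsets = 53.116 m.

53.1 m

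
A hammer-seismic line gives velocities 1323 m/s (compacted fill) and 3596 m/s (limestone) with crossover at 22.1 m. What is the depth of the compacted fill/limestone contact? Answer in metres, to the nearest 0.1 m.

7.5 m

x_cross = 2h·√((V₂+V₁)/(V₂−V₁)) → h = x_cross / (2·√((V₂+V₁)/(V₂−V₁))).
√((V₂+V₁)/(V₂−V₁)) = √((3596+1323)/(3596−1323)) = 1.4711.
h = 22.1 / (2·1.4711) = 7.51 m.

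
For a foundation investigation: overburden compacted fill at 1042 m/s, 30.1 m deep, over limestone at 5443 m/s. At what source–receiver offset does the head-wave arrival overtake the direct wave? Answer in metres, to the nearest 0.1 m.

θ_c = arcsin(1042/5443) = 11.04°, so cos θ_c = 0.9815 and tᵢ = 2h cos θ_c/V₁ = 0.0567 s.
At crossover x/V₁ = x/V₂ + tᵢ ⇒ x = tᵢ/(1/V₁ − 1/V₂) = 0.05670/(9.5969e-04 − 1.8372e-04) = 73.08 m.

73.1 m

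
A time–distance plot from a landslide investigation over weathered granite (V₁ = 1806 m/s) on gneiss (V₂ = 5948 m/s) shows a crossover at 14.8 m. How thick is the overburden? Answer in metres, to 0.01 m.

5.41 m

h = (x_cross/2)·√((V₂−V₁)/(V₂+V₁)).
(V₂−V₁)/(V₂+V₁) = (5948−1806)/(5948+1806) = 0.5342; √ = 0.7309.
h = (14.8/2)·0.7309 = 5.41 m.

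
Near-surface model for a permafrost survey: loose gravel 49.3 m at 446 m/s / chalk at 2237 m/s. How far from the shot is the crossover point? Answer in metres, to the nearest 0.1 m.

120.7 m

θ_c = arcsin(446/2237) = 11.50°, so cos θ_c = 0.9799 and tᵢ = 2h cos θ_c/V₁ = 0.2166 s.
At crossover x/V₁ = x/V₂ + tᵢ ⇒ x = tᵢ/(1/V₁ − 1/V₂) = 0.21664/(2.2422e-03 − 4.4703e-04) = 120.68 m.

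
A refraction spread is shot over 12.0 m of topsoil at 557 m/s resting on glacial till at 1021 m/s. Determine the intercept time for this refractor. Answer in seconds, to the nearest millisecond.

0.036 s

θ_c = arcsin(V₁/V₂) = arcsin(557/1021) = 33.06°; cos θ_c = 0.8381.
tᵢ = 2h·cos θ_c / V₁ = 2·12.0·0.8381 / 557 = 0.03611 s.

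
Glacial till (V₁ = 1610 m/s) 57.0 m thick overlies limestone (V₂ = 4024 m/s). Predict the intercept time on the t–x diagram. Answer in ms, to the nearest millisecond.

tᵢ = 2h·√(V₂²−V₁²)/(V₁V₂).
√(V₂²−V₁²) = √(4024²−1610²) = 3687.9 m/s.
tᵢ = 2·57.0·3687.9/(1610·4024) = 0.06489 s.

65 ms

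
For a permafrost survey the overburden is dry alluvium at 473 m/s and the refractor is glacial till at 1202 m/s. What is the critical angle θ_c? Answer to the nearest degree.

At critical incidence the refracted ray runs along the interface (θ₂ = 90°), so sin θ_c = V₁/V₂.
θ_c = arcsin(473/1202) = arcsin 0.3935 = 23.17°.

23°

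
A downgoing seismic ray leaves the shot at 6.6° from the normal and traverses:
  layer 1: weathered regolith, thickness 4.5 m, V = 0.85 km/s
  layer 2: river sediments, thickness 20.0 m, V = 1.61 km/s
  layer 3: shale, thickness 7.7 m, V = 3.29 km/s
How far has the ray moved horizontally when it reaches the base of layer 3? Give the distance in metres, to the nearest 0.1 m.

8.8 m

Ray parameter p = sin 6.6° / 0.85 km/s = 1.3522e-01 s/km.
Layer 1: θ = 6.60°; offset = 4.5·tan 6.60° = 0.521 m.
Layer 2: sin θ = p·1.61 = 0.2177 → θ = 12.57°; offset = 20.0·tan 12.57° = 4.461 m.
Layer 3: sin θ = p·3.29 = 0.4449 → θ = 26.42°; offset = 7.7·tan 26.42° = 3.825 m.
Total horizontal offset = 8.807 m.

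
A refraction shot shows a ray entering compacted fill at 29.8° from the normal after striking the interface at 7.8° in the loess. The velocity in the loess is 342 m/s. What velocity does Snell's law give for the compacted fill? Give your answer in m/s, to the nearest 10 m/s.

Snell's law: sin 7.8°/V₁ = sin 29.8°/V₂.
V₂ = V₁·sin 29.8°/sin 7.8° = 342 × 3.6619 = 1252.36 m/s.

1250 m/s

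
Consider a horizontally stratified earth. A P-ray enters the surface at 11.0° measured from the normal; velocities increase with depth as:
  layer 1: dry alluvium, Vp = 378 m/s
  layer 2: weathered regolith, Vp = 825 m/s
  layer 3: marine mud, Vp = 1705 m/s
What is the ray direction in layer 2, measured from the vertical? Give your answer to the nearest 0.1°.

Ray parameter p = sin 11.0° / 378 = 5.0479e-04 s/m.
sin θ_2 = p·V_2 = 5.0479e-04 × 825 = 0.4164.
θ_2 = arcsin 0.4164 = 24.61°.

24.6°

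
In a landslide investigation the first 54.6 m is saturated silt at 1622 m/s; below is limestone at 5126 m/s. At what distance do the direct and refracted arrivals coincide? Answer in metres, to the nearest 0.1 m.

θ_c = arcsin(1622/5126) = 18.45°, so cos θ_c = 0.9486 and tᵢ = 2h cos θ_c/V₁ = 0.0639 s.
At crossover x/V₁ = x/V₂ + tᵢ ⇒ x = tᵢ/(1/V₁ − 1/V₂) = 0.06386/(6.1652e-04 − 1.9508e-04) = 151.54 m.

151.5 m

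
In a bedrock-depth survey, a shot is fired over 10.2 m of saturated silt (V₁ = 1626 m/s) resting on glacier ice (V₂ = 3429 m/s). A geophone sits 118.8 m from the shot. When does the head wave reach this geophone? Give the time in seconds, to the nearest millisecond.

t = x/V₂ + 2h·√(V₂²−V₁²)/(V₁V₂).
√(V₂²−V₁²) = √(3429²−1626²) = 3019.0 m/s; delay term = 2·10.2·3019.0/(1626·3429) = 0.01105 s.
t = 118.8/3429 + 0.01105 = 0.04569 s.

0.046 s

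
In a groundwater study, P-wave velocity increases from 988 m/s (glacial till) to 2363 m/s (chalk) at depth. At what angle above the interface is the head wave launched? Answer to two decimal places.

65.28°

At critical incidence the refracted ray runs along the interface (θ₂ = 90°), so sin θ_c = V₁/V₂.
θ_c = arcsin(988/2363) = arcsin 0.4181 = 24.72°.
Measured from the interface: 90° − 24.72° = 65.28°.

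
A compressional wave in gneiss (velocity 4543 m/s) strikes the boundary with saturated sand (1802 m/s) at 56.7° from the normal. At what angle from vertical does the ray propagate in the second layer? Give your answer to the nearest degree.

Snell's law: sin θ₂ = (V₂/V₁)·sin θ₁ = (1802/4543)·sin 56.7° = 0.3315.
θ₂ = sin⁻¹(0.3315) = 19.36° (from vertical).

19°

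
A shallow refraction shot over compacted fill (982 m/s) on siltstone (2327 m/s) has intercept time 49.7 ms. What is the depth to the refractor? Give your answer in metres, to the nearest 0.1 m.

θ_c = arcsin(982/2327) = 24.96°; cos θ_c = 0.9066.
tᵢ = 2h cos θ_c/V₁ ⇒ h = tᵢ·V₁/(2 cos θ_c) = 0.0497·982/(2·0.9066) = 26.92 m.

26.9 m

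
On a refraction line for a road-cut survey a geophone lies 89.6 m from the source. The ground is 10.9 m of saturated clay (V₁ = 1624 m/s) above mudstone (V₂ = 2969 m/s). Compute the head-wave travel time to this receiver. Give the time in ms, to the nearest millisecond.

41 ms

θ_c = arcsin(V₁/V₂) = arcsin(1624/2969) = 33.16°, cos θ_c = 0.8371.
Intercept time tᵢ = 2h cos θ_c / V₁ = 2·10.9·0.8371/1624 = 0.01124 s.
t = x/V₂ + tᵢ = 89.6/2969 + 0.01124 = 0.04142 s.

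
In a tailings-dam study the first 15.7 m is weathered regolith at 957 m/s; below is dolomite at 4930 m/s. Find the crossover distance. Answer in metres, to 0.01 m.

θ_c = arcsin(957/4930) = 11.19°, so cos θ_c = 0.9810 and tᵢ = 2h cos θ_c/V₁ = 0.0322 s.
At crossover x/V₁ = x/V₂ + tᵢ ⇒ x = tᵢ/(1/V₁ − 1/V₂) = 0.03219/(1.0449e-03 − 2.0284e-04) = 38.22 m.

38.22 m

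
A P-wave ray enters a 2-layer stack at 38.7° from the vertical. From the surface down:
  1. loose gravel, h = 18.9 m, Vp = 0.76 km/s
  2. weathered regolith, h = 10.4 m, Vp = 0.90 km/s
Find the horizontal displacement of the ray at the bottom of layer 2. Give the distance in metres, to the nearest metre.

27 m

Apply Snell's law at each interface; in layer i the horizontal offset is hᵢ·tan θᵢ.
Layer 1: θ = 38.70°; offset = 18.9·tan 38.70° = 15.142 m.
Layer 2: sin θ = 0.90·sin 38.7°/0.76 = 0.7404, θ = 47.77°; offset = 10.4·tan 47.77° = 11.456 m.
Σ offsets = 26.598 m.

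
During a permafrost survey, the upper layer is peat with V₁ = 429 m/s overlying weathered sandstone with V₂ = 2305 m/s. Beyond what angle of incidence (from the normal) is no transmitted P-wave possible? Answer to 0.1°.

Critical incidence: sin θ_c = V₁/V₂ = 429/2305 = 0.1861.
θ_c = arcsin 0.1861 = 10.73°.

10.7°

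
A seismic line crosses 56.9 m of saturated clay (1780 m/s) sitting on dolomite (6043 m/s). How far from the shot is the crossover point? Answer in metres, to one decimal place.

154.2 m

x_cross = 2h·√((V₂+V₁)/(V₂−V₁)).
(V₂+V₁)/(V₂−V₁) = (6043+1780)/(6043−1780) = 1.8351; √ = 1.3547.
x_cross = 2·56.9·1.3547 = 154.16 m.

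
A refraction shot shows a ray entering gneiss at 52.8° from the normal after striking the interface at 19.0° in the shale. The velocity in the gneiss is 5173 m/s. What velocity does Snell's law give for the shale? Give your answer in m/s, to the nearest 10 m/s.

2110 m/s

sin 19.0° = 0.3256; sin 52.8° = 0.7965.
V₁ = V₂·(sin θ₁/sin θ₂) = 5173·(0.3256/0.7965) = 2114.38 m/s.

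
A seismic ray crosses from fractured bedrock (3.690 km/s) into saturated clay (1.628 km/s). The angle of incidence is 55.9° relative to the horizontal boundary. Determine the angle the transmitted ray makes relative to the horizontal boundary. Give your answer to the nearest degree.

Angle from the normal: 90° − 55.9° = 34.1°.
sin θ₁/V₁ = sin θ₂/V₂ ⇒ sin θ₂ = 1.628·sin 34.1°/3.690 = 1.628·0.5606/3.690 = 0.2473.
θ₂ = arcsin 0.2473 = 14.32° from the normal.
From the interface: 90° − 14.32° = 75.68°.

76°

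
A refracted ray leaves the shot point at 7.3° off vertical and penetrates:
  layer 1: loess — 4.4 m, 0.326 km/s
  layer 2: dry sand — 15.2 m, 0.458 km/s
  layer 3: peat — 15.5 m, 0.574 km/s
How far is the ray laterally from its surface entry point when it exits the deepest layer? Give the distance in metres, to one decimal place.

6.9 m

p = sin θ₁/V₁ = sin 7.3°/0.326 = 3.8977e-01 s/km is conserved through the stack.
Layer 1: θ = 7.30°; offset = 4.4·tan 7.30° = 0.564 m.
Layer 2: sin θ = p·0.458 = 0.1785 → θ = 10.28°; offset = 15.2·tan 10.28° = 2.758 m.
Layer 3: sin θ = p·0.574 = 0.2237 → θ = 12.93°; offset = 15.5·tan 12.93° = 3.558 m.
Summing the layer offsets gives 6.879 m.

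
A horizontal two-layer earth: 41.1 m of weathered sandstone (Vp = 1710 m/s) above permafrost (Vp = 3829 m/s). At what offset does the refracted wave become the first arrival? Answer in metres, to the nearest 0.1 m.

132.9 m

x_cross = 2h·√((V₂+V₁)/(V₂−V₁)).
(V₂+V₁)/(V₂−V₁) = (3829+1710)/(3829−1710) = 2.6140; √ = 1.6168.
x_cross = 2·41.1·1.6168 = 132.90 m.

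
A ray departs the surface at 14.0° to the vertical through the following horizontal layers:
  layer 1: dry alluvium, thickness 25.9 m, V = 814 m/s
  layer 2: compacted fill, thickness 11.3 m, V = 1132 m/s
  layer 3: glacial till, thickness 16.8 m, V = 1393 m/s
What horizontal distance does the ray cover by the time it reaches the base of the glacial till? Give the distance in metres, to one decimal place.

Apply Snell's law at each interface; in layer i the horizontal offset is hᵢ·tan θᵢ.
Layer 1: θ = 14.00°; offset = 25.9·tan 14.00° = 6.458 m.
Layer 2: sin θ = 1132·sin 14.0°/814 = 0.3364, θ = 19.66°; offset = 11.3·tan 19.66° = 4.037 m.
Layer 3: sin θ = 1393·sin 14.0°/814 = 0.4140, θ = 24.46°; offset = 16.8·tan 24.46° = 7.641 m.
Total horizontal offset = 18.135 m.

18.1 m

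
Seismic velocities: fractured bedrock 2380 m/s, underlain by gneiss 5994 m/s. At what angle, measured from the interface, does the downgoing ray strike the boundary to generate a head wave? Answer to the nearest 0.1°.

Critical incidence: sin θ_c = V₁/V₂ = 2380/5994 = 0.3971.
θ_c = arcsin 0.3971 = 23.39°.
Measured from the interface: 90° − 23.39° = 66.61°.

66.6°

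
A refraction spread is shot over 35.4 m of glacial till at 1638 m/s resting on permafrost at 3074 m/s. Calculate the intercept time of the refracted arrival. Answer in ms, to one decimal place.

36.6 ms

tᵢ = 2h·√(V₂²−V₁²)/(V₁V₂).
√(V₂²−V₁²) = √(3074²−1638²) = 2601.2 m/s.
tᵢ = 2·35.4·2601.2/(1638·3074) = 0.03658 s.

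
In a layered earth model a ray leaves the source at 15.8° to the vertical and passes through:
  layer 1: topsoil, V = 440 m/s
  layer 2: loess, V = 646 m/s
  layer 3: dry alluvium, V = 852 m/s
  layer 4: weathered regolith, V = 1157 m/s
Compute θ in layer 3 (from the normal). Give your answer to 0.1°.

Ray parameter p = sin 15.8° / 440 = 6.1882e-04 s/m.
sin θ_3 = p·V_3 = 6.1882e-04 × 852 = 0.5272.
θ_3 = arcsin 0.5272 = 31.82°.

31.8°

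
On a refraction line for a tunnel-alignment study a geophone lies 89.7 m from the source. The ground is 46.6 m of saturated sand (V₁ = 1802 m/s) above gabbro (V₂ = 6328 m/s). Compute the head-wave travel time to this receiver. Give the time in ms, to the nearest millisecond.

θ_c = arcsin(V₁/V₂) = arcsin(1802/6328) = 16.54°, cos θ_c = 0.9586.
Intercept time tᵢ = 2h cos θ_c / V₁ = 2·46.6·0.9586/1802 = 0.04958 s.
t = x/V₂ + tᵢ = 89.7/6328 + 0.04958 = 0.06375 s.

64 ms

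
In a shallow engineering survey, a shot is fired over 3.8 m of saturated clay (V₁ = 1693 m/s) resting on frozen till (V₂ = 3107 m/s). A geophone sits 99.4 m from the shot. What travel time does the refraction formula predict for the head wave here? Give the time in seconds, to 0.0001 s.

θ_c = arcsin(V₁/V₂) = arcsin(1693/3107) = 33.02°, cos θ_c = 0.8385.
Intercept time tᵢ = 2h cos θ_c / V₁ = 2·3.8·0.8385/1693 = 0.00376 s.
t = x/V₂ + tᵢ = 99.4/3107 + 0.00376 = 0.03576 s.

0.0358 s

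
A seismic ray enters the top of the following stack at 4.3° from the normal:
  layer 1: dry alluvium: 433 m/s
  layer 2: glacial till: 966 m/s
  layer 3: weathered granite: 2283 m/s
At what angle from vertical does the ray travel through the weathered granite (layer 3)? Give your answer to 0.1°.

23.3°

Ray parameter p = sin 4.3° / 433 = 1.7316e-04 s/m.
sin θ_3 = p·V_3 = 1.7316e-04 × 2283 = 0.3953.
θ_3 = 23.29° from the vertical.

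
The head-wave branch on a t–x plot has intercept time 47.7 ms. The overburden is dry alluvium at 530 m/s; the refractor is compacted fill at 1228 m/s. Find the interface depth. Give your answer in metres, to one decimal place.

θ_c = arcsin(530/1228) = 25.57°; cos θ_c = 0.9021.
tᵢ = 2h cos θ_c/V₁ ⇒ h = tᵢ·V₁/(2 cos θ_c) = 0.0477·530/(2·0.9021) = 14.01 m.

14.0 m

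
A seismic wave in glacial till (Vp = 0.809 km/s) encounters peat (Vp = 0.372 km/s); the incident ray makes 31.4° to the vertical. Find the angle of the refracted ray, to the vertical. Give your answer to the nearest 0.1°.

13.9°

Snell's law: sin θ₂ = (V₂/V₁)·sin θ₁ = (0.372/0.809)·sin 31.4° = 0.2396.
θ₂ = arcsin 0.2396 = 13.86° from the normal.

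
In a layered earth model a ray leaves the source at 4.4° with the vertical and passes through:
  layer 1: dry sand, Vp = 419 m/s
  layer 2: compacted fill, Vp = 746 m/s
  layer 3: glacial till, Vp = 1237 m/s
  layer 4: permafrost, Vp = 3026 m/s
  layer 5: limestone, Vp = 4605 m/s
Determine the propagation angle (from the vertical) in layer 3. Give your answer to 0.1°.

13.1°

Ray parameter p = sin 4.4° / 419 = 1.8310e-04 s/m.
sin θ_3 = p·V_3 = 1.8310e-04 × 1237 = 0.2265.
θ_3 = arcsin 0.2265 = 13.09°.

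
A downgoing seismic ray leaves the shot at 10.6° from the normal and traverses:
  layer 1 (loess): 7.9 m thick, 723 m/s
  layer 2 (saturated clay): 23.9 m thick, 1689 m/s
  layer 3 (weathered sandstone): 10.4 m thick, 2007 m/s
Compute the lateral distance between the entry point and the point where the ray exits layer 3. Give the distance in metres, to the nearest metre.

Ray parameter p = sin 10.6° / 723 m/s = 2.5443e-04 s/m.
Layer 1: θ = 10.60°; offset = 7.9·tan 10.60° = 1.478 m.
Layer 2: sin θ = p·1689 = 0.4297 → θ = 25.45°; offset = 23.9·tan 25.45° = 11.374 m.
Layer 3: sin θ = p·2007 = 0.5106 → θ = 30.71°; offset = 10.4·tan 30.71° = 6.177 m.
Summing the layer offsets gives 19.029 m.

19 m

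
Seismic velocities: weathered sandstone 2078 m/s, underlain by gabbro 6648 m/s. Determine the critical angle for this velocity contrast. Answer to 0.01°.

Critical incidence: sin θ_c = V₁/V₂ = 2078/6648 = 0.3126.
θ_c = arcsin 0.3126 = 18.21°.

18.21°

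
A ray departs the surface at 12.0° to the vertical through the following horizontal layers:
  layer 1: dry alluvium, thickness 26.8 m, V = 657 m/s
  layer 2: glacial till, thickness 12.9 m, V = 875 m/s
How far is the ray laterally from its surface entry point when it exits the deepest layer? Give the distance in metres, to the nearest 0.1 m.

Apply Snell's law at each interface; in layer i the horizontal offset is hᵢ·tan θᵢ.
Layer 1: θ = 12.00°; offset = 26.8·tan 12.00° = 5.697 m.
Layer 2: sin θ = 875·sin 12.0°/657 = 0.2769, θ = 16.08°; offset = 12.9·tan 16.08° = 3.717 m.
Summing the layer offsets gives 9.414 m.

9.4 m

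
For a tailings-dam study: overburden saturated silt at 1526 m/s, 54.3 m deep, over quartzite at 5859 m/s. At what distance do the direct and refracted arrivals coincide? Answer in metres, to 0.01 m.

x_cross = 2h·√((V₂+V₁)/(V₂−V₁)).
(V₂+V₁)/(V₂−V₁) = (5859+1526)/(5859−1526) = 1.7044; √ = 1.3055.
x_cross = 2·54.3·1.3055 = 141.78 m.

141.78 m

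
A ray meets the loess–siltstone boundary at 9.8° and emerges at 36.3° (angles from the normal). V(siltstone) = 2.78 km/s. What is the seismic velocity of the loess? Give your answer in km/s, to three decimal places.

0.799 km/s

sin 9.8° = 0.1702; sin 36.3° = 0.5920.
V₁ = V₂·(sin θ₁/sin θ₂) = 2.78·(0.1702/0.5920) = 0.799 km/s.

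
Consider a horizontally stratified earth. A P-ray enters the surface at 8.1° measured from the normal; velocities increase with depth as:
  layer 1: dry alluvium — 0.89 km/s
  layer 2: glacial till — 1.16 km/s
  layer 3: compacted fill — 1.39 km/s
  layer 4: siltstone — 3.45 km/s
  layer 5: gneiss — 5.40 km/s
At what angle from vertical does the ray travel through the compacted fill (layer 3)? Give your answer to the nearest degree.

Ray parameter p = sin 8.1° / 0.89 = 1.5832e-01 s/km.
sin θ_3 = p·V_3 = 1.5832e-01 × 1.39 = 0.2201.
θ_3 = 12.71° from the vertical.

13°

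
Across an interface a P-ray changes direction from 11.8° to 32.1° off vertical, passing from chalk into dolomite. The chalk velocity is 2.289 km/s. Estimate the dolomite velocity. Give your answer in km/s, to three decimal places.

5.948 km/s

Snell's law: sin 11.8°/V₁ = sin 32.1°/V₂.
V₂ = V₁·sin 32.1°/sin 11.8° = 2.289 × 2.5986 = 5.948 km/s.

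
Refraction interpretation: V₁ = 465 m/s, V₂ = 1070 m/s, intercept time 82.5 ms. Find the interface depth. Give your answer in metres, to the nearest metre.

θ_c = arcsin(465/1070) = 25.76°; cos θ_c = 0.9006.
tᵢ = 2h cos θ_c/V₁ ⇒ h = tᵢ·V₁/(2 cos θ_c) = 0.0825·465/(2·0.9006) = 21.30 m.

21 m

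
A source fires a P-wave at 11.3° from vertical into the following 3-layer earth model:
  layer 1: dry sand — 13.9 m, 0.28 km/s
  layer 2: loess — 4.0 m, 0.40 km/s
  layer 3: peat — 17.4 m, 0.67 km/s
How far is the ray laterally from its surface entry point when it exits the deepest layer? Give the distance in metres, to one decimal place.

13.2 m

p = sin θ₁/V₁ = sin 11.3°/0.28 = 6.9981e-01 s/km is conserved through the stack.
Layer 1: θ = 11.30°; offset = 13.9·tan 11.30° = 2.777 m.
Layer 2: sin θ = p·0.40 = 0.2799 → θ = 16.26°; offset = 4.0·tan 16.26° = 1.166 m.
Layer 3: sin θ = p·0.67 = 0.4689 → θ = 27.96°; offset = 17.4·tan 27.96° = 9.237 m.
Σ offsets = 13.180 m.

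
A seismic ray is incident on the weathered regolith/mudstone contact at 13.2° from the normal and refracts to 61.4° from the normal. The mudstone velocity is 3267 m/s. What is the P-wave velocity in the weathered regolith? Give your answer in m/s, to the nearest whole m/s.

Snell's law: sin 13.2°/V₁ = sin 61.4°/V₂.
V₁ = V₂·sin 13.2°/sin 61.4° = 3267 × 0.2601 = 849.70 m/s.

850 m/s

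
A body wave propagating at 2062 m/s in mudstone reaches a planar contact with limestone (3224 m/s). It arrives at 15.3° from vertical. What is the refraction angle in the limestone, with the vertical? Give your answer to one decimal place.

24.4°

sin θ₁/V₁ = sin θ₂/V₂ ⇒ sin θ₂ = 3224·sin 15.3°/2062 = 3224·0.2639/2062 = 0.4126.
θ₂ = arcsin 0.4126 = 24.37° from the normal.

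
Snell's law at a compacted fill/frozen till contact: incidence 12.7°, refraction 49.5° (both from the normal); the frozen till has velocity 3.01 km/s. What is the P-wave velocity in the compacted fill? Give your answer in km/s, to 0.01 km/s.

0.87 km/s

Snell's law: sin 12.7°/V₁ = sin 49.5°/V₂.
V₁ = V₂·sin 12.7°/sin 49.5° = 3.01 × 0.2891 = 0.87 km/s.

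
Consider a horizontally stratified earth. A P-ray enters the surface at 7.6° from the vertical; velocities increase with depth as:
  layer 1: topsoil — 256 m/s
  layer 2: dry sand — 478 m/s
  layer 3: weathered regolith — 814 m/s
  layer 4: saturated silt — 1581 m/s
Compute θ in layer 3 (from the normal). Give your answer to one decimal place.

Ray parameter p = sin 7.6° / 256 = 5.1663e-04 s/m.
sin θ_3 = p·V_3 = 5.1663e-04 × 814 = 0.4205.
θ_3 = 24.87° from the vertical.

24.9°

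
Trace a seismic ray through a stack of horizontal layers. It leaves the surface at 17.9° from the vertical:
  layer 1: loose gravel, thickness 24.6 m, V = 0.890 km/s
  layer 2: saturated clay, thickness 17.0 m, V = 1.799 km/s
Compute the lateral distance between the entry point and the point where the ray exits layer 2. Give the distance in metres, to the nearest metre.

21 m

Apply Snell's law at each interface; in layer i the horizontal offset is hᵢ·tan θᵢ.
Layer 1: θ = 17.90°; offset = 24.6·tan 17.90° = 7.946 m.
Layer 2: sin θ = 1.799·sin 17.9°/0.890 = 0.6213, θ = 38.41°; offset = 17.0·tan 38.41° = 13.479 m.
Σ offsets = 21.424 m.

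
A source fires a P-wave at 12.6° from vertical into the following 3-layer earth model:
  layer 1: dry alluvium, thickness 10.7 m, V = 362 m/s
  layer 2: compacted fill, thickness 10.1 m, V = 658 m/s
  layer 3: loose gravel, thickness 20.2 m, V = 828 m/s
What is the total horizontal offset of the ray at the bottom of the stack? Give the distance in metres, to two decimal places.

Apply Snell's law at each interface; in layer i the horizontal offset is hᵢ·tan θᵢ.
Layer 1: θ = 12.60°; offset = 10.7·tan 12.60° = 2.3917 m.
Layer 2: sin θ = 658·sin 12.6°/362 = 0.3965, θ = 23.36°; offset = 10.1·tan 23.36° = 4.3624 m.
Layer 3: sin θ = 828·sin 12.6°/362 = 0.4990, θ = 29.93°; offset = 20.2·tan 29.93° = 11.6301 m.
Σ offsets = 18.3842 m.

18.38 m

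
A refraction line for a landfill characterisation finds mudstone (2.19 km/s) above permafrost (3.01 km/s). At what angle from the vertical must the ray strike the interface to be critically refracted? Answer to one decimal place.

46.7°

At critical incidence the refracted ray runs along the interface (θ₂ = 90°), so sin θ_c = V₁/V₂.
θ_c = arcsin(2.19/3.01) = arcsin 0.7276 = 46.68°.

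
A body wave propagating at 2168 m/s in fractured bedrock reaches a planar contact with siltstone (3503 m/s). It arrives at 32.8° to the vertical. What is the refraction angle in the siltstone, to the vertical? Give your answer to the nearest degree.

Snell's law: sin θ₂ = (V₂/V₁)·sin θ₁ = (3503/2168)·sin 32.8° = 0.8753.
θ₂ = sin⁻¹(0.8753) = 61.08° (from vertical).

61°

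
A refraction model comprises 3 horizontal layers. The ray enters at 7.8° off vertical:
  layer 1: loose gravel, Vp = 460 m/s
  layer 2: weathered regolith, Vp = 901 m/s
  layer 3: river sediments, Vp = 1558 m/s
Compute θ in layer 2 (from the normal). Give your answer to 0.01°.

15.42°

Snell's law across each interface conserves sin θ / V, so sin θ_2 = V_2·sin θ₁/V₁.
sin θ_2 = 901 × sin 7.8° / 460 = 0.2658.
θ_2 = arcsin 0.2658 = 15.42°.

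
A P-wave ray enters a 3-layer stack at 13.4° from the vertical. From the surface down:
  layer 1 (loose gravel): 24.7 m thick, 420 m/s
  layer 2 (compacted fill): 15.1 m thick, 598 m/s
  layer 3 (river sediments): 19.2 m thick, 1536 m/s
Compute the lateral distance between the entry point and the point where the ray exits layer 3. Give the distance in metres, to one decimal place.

Ray parameter p = sin 13.4° / 420 m/s = 5.5178e-04 s/m.
Layer 1: θ = 13.40°; offset = 24.7·tan 13.40° = 5.884 m.
Layer 2: sin θ = p·598 = 0.3300 → θ = 19.27°; offset = 15.1·tan 19.27° = 5.278 m.
Layer 3: sin θ = p·1536 = 0.8475 → θ = 57.94°; offset = 19.2·tan 57.94° = 30.660 m.
Total horizontal offset = 41.823 m.

41.8 m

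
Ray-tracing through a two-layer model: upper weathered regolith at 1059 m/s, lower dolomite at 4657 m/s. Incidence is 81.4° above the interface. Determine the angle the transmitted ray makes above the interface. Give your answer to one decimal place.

48.9°

Convert to the normal: θ₁ = 90° − 81.4° = 8.6°.
sin θ₁/V₁ = sin θ₂/V₂ ⇒ sin θ₂ = 4657·sin 8.6°/1059 = 4657·0.1495/1059 = 0.6576.
θ₂ = arcsin 0.6576 = 41.12° from the normal.
From the interface: 90° − 41.12° = 48.88°.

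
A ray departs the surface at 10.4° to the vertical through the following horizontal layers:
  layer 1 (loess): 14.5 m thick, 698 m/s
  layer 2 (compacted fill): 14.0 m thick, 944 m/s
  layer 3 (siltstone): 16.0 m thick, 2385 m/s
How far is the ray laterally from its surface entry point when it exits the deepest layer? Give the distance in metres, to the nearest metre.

Ray parameter p = sin 10.4° / 698 m/s = 2.5862e-04 s/m.
Layer 1: θ = 10.40°; offset = 14.5·tan 10.40° = 2.661 m.
Layer 2: sin θ = p·944 = 0.2441 → θ = 14.13°; offset = 14.0·tan 14.13° = 3.525 m.
Layer 3: sin θ = p·2385 = 0.6168 → θ = 38.08°; offset = 16.0·tan 38.08° = 12.538 m.
Σ offsets = 18.724 m.

19 m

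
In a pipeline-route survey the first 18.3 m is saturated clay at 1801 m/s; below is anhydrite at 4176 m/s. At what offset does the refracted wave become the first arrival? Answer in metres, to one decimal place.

58.1 m

x_cross = 2h·√((V₂+V₁)/(V₂−V₁)).
(V₂+V₁)/(V₂−V₁) = (4176+1801)/(4176−1801) = 2.5166; √ = 1.5864.
x_cross = 2·18.3·1.5864 = 58.06 m.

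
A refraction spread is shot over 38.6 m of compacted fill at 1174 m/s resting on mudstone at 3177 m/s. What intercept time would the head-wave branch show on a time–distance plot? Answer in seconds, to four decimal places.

θ_c = arcsin(V₁/V₂) = arcsin(1174/3177) = 21.69°; cos θ_c = 0.9292.
tᵢ = 2h·cos θ_c / V₁ = 2·38.6·0.9292 / 1174 = 0.06110 s.

0.0611 s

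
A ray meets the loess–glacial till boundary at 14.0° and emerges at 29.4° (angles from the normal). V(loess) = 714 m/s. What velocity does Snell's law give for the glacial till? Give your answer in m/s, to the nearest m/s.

1449 m/s

sin 14.0° = 0.2419; sin 29.4° = 0.4909.
V₂ = V₁·(sin θ₂/sin θ₁) = 714·(0.4909/0.2419) = 1448.84 m/s.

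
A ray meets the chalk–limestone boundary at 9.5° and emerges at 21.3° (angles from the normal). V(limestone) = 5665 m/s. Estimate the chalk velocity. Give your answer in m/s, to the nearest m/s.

2574 m/s

Snell's law: sin 9.5°/V₁ = sin 21.3°/V₂.
V₁ = V₂·sin 9.5°/sin 21.3° = 5665 × 0.4544 = 2573.96 m/s.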